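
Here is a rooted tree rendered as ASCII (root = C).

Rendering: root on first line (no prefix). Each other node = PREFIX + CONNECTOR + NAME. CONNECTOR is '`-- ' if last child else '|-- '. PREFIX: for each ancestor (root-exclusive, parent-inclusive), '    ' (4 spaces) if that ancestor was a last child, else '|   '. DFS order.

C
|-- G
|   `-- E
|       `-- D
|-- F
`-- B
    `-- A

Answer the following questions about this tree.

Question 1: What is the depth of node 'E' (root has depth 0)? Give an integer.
Path from root to E: C -> G -> E
Depth = number of edges = 2

Answer: 2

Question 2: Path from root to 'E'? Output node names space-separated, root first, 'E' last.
Answer: C G E

Derivation:
Walk down from root: C -> G -> E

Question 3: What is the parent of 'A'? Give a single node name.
Answer: B

Derivation:
Scan adjacency: A appears as child of B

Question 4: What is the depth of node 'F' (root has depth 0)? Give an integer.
Path from root to F: C -> F
Depth = number of edges = 1

Answer: 1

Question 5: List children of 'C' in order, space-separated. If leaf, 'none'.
Answer: G F B

Derivation:
Node C's children (from adjacency): G, F, B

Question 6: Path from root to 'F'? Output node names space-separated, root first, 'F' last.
Walk down from root: C -> F

Answer: C F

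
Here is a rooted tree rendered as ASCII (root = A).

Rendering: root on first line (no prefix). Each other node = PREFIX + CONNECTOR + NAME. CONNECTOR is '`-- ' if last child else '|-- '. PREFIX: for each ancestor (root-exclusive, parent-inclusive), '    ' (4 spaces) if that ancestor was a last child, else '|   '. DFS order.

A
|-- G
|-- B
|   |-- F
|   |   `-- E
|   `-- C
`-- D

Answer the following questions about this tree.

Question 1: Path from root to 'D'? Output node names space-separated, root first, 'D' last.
Walk down from root: A -> D

Answer: A D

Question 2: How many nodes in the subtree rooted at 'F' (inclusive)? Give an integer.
Subtree rooted at F contains: E, F
Count = 2

Answer: 2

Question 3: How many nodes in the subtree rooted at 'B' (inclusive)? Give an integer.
Subtree rooted at B contains: B, C, E, F
Count = 4

Answer: 4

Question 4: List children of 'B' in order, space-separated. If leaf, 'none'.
Node B's children (from adjacency): F, C

Answer: F C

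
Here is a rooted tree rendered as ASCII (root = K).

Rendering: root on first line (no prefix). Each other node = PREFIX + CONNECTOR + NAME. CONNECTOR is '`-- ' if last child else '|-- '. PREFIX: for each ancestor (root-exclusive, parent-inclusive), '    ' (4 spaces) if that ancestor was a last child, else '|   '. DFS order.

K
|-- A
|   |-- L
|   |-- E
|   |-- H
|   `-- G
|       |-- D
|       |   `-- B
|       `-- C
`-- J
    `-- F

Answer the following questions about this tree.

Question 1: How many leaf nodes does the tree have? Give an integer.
Answer: 6

Derivation:
Leaves (nodes with no children): B, C, E, F, H, L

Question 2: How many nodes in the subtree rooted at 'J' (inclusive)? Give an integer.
Answer: 2

Derivation:
Subtree rooted at J contains: F, J
Count = 2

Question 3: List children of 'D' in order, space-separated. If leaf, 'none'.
Answer: B

Derivation:
Node D's children (from adjacency): B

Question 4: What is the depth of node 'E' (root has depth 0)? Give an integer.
Path from root to E: K -> A -> E
Depth = number of edges = 2

Answer: 2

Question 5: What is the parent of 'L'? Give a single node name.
Answer: A

Derivation:
Scan adjacency: L appears as child of A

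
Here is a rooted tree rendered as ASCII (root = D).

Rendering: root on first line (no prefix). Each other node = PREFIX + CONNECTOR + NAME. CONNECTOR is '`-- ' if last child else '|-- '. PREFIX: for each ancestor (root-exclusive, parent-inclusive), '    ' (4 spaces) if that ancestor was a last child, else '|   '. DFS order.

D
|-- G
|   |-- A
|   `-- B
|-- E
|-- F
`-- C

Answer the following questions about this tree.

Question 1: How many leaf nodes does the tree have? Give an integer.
Leaves (nodes with no children): A, B, C, E, F

Answer: 5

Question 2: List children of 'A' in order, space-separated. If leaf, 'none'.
Node A's children (from adjacency): (leaf)

Answer: none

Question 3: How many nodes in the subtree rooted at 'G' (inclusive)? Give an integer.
Subtree rooted at G contains: A, B, G
Count = 3

Answer: 3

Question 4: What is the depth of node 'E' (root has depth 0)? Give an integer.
Path from root to E: D -> E
Depth = number of edges = 1

Answer: 1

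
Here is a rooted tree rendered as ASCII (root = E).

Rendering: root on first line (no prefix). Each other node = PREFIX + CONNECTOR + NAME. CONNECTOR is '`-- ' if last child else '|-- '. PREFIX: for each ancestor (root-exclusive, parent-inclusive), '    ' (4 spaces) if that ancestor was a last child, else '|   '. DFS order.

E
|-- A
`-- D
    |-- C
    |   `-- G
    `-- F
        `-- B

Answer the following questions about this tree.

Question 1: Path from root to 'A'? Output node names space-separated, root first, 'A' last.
Answer: E A

Derivation:
Walk down from root: E -> A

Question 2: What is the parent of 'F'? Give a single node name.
Answer: D

Derivation:
Scan adjacency: F appears as child of D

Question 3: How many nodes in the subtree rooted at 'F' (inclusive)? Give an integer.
Subtree rooted at F contains: B, F
Count = 2

Answer: 2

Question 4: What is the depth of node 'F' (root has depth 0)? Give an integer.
Answer: 2

Derivation:
Path from root to F: E -> D -> F
Depth = number of edges = 2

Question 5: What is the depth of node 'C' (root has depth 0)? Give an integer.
Path from root to C: E -> D -> C
Depth = number of edges = 2

Answer: 2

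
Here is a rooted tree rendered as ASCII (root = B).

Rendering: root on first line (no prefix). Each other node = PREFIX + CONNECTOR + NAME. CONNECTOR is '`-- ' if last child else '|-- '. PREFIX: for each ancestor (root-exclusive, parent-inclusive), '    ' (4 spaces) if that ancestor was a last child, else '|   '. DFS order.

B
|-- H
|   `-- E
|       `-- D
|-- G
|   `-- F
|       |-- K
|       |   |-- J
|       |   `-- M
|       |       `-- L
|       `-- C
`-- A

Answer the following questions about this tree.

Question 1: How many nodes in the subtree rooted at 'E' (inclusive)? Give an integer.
Answer: 2

Derivation:
Subtree rooted at E contains: D, E
Count = 2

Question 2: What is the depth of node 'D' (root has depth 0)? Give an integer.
Path from root to D: B -> H -> E -> D
Depth = number of edges = 3

Answer: 3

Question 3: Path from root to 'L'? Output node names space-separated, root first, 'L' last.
Answer: B G F K M L

Derivation:
Walk down from root: B -> G -> F -> K -> M -> L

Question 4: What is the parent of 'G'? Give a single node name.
Answer: B

Derivation:
Scan adjacency: G appears as child of B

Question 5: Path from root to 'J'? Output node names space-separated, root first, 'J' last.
Answer: B G F K J

Derivation:
Walk down from root: B -> G -> F -> K -> J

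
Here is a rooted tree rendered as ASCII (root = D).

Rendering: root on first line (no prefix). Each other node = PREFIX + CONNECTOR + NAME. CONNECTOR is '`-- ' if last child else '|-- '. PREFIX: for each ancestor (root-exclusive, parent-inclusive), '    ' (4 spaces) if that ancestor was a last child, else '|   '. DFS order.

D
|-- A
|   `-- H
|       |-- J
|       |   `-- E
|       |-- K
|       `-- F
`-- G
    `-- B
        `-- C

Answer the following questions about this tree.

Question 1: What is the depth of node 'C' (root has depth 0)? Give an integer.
Answer: 3

Derivation:
Path from root to C: D -> G -> B -> C
Depth = number of edges = 3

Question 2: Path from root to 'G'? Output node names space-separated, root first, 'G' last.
Walk down from root: D -> G

Answer: D G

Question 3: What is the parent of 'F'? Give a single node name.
Answer: H

Derivation:
Scan adjacency: F appears as child of H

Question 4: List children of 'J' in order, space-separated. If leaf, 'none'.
Node J's children (from adjacency): E

Answer: E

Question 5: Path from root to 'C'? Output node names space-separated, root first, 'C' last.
Walk down from root: D -> G -> B -> C

Answer: D G B C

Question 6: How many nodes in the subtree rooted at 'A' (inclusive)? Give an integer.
Subtree rooted at A contains: A, E, F, H, J, K
Count = 6

Answer: 6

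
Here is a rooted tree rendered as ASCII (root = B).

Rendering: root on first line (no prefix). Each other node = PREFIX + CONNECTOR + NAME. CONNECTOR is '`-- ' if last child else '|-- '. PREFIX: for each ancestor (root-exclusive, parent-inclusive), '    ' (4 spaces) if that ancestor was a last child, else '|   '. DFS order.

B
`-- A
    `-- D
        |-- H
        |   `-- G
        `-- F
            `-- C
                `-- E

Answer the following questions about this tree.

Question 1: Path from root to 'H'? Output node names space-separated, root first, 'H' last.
Answer: B A D H

Derivation:
Walk down from root: B -> A -> D -> H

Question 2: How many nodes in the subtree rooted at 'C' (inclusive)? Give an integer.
Subtree rooted at C contains: C, E
Count = 2

Answer: 2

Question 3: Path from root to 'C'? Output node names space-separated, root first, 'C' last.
Answer: B A D F C

Derivation:
Walk down from root: B -> A -> D -> F -> C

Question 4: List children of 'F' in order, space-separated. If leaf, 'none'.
Answer: C

Derivation:
Node F's children (from adjacency): C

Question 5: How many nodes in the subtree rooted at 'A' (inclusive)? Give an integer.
Answer: 7

Derivation:
Subtree rooted at A contains: A, C, D, E, F, G, H
Count = 7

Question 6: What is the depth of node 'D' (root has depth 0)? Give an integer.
Path from root to D: B -> A -> D
Depth = number of edges = 2

Answer: 2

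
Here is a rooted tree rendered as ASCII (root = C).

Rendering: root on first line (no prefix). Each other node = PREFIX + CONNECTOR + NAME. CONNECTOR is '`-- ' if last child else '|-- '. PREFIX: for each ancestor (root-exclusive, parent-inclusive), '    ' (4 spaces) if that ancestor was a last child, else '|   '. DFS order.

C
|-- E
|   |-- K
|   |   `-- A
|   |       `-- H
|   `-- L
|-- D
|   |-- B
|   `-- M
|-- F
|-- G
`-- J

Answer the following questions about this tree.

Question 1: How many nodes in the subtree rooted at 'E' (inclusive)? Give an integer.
Subtree rooted at E contains: A, E, H, K, L
Count = 5

Answer: 5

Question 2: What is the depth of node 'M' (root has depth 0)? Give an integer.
Answer: 2

Derivation:
Path from root to M: C -> D -> M
Depth = number of edges = 2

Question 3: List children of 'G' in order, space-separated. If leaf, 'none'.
Node G's children (from adjacency): (leaf)

Answer: none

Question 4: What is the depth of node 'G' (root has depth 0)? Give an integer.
Path from root to G: C -> G
Depth = number of edges = 1

Answer: 1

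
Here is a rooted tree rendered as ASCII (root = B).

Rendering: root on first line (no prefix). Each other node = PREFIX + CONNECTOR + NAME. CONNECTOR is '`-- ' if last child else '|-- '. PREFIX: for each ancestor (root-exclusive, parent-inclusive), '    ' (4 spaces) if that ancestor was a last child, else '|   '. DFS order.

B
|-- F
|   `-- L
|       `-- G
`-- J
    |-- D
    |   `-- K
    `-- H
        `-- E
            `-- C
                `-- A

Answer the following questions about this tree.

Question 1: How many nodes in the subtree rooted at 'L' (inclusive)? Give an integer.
Subtree rooted at L contains: G, L
Count = 2

Answer: 2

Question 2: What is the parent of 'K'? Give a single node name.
Answer: D

Derivation:
Scan adjacency: K appears as child of D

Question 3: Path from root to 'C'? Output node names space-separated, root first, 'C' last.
Answer: B J H E C

Derivation:
Walk down from root: B -> J -> H -> E -> C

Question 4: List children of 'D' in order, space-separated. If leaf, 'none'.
Answer: K

Derivation:
Node D's children (from adjacency): K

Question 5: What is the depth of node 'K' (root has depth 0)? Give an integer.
Path from root to K: B -> J -> D -> K
Depth = number of edges = 3

Answer: 3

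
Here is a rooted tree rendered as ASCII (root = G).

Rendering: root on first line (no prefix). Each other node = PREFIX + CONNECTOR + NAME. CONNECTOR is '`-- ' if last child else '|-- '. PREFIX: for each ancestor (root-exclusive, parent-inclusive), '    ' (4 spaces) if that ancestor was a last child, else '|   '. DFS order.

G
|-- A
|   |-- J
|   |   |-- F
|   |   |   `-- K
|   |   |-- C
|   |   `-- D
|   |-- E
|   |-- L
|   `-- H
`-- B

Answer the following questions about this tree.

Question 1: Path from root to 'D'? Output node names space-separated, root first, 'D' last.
Answer: G A J D

Derivation:
Walk down from root: G -> A -> J -> D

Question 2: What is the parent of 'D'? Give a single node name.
Scan adjacency: D appears as child of J

Answer: J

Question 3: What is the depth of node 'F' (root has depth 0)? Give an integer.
Answer: 3

Derivation:
Path from root to F: G -> A -> J -> F
Depth = number of edges = 3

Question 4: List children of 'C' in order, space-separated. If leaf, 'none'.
Answer: none

Derivation:
Node C's children (from adjacency): (leaf)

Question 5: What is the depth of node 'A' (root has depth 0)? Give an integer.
Answer: 1

Derivation:
Path from root to A: G -> A
Depth = number of edges = 1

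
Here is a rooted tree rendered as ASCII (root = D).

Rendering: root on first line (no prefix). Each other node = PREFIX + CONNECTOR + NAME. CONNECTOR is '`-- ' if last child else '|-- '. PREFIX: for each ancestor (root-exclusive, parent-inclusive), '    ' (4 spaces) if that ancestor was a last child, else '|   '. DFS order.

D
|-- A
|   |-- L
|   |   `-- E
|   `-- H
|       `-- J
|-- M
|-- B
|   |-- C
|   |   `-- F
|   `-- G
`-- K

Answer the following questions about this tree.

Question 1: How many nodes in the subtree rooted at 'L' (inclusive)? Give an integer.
Answer: 2

Derivation:
Subtree rooted at L contains: E, L
Count = 2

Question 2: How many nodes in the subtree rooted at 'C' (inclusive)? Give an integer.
Subtree rooted at C contains: C, F
Count = 2

Answer: 2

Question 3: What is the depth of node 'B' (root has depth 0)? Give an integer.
Answer: 1

Derivation:
Path from root to B: D -> B
Depth = number of edges = 1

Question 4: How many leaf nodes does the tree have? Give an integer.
Leaves (nodes with no children): E, F, G, J, K, M

Answer: 6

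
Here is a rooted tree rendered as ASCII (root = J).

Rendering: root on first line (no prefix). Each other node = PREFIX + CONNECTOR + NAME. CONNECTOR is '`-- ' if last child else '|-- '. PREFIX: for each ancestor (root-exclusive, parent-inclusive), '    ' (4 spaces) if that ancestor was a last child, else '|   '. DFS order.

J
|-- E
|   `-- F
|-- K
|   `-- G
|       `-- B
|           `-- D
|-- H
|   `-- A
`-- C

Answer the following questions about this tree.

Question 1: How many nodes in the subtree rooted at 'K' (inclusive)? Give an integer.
Answer: 4

Derivation:
Subtree rooted at K contains: B, D, G, K
Count = 4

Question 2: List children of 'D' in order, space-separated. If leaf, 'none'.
Answer: none

Derivation:
Node D's children (from adjacency): (leaf)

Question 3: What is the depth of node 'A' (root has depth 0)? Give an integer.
Path from root to A: J -> H -> A
Depth = number of edges = 2

Answer: 2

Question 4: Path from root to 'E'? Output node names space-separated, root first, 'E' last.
Answer: J E

Derivation:
Walk down from root: J -> E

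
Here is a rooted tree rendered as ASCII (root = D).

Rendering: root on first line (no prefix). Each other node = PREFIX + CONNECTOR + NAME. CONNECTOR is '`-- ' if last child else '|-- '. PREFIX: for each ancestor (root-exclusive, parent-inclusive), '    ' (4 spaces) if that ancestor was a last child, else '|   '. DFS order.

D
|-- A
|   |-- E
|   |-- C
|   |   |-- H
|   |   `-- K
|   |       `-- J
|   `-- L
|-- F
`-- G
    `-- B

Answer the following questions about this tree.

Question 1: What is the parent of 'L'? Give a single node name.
Answer: A

Derivation:
Scan adjacency: L appears as child of A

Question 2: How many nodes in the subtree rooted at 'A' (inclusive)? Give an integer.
Subtree rooted at A contains: A, C, E, H, J, K, L
Count = 7

Answer: 7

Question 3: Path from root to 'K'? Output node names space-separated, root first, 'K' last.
Answer: D A C K

Derivation:
Walk down from root: D -> A -> C -> K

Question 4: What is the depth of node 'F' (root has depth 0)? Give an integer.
Answer: 1

Derivation:
Path from root to F: D -> F
Depth = number of edges = 1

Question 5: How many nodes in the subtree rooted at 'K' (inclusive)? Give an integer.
Subtree rooted at K contains: J, K
Count = 2

Answer: 2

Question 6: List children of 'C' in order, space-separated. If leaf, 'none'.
Node C's children (from adjacency): H, K

Answer: H K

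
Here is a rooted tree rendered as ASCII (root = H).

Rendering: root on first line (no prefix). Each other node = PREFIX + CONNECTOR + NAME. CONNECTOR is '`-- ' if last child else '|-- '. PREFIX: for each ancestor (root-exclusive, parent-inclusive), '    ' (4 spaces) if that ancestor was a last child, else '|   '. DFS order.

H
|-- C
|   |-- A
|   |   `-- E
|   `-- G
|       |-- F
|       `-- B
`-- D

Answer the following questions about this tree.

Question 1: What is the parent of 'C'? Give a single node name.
Scan adjacency: C appears as child of H

Answer: H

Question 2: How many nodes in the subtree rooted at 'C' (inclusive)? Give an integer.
Answer: 6

Derivation:
Subtree rooted at C contains: A, B, C, E, F, G
Count = 6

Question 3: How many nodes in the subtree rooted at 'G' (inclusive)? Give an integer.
Subtree rooted at G contains: B, F, G
Count = 3

Answer: 3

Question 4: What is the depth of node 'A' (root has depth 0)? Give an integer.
Path from root to A: H -> C -> A
Depth = number of edges = 2

Answer: 2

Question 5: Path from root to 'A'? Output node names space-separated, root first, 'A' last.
Answer: H C A

Derivation:
Walk down from root: H -> C -> A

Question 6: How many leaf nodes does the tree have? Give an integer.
Leaves (nodes with no children): B, D, E, F

Answer: 4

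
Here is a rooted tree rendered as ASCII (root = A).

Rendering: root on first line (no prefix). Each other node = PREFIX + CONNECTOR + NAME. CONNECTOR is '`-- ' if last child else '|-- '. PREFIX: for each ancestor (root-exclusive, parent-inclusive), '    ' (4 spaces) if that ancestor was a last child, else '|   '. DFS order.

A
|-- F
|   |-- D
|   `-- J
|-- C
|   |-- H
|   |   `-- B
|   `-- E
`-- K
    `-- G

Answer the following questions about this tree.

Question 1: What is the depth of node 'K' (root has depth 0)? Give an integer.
Path from root to K: A -> K
Depth = number of edges = 1

Answer: 1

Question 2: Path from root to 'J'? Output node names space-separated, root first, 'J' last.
Answer: A F J

Derivation:
Walk down from root: A -> F -> J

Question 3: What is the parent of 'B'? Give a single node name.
Scan adjacency: B appears as child of H

Answer: H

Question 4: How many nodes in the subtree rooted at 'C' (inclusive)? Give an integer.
Subtree rooted at C contains: B, C, E, H
Count = 4

Answer: 4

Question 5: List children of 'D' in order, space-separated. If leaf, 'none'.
Answer: none

Derivation:
Node D's children (from adjacency): (leaf)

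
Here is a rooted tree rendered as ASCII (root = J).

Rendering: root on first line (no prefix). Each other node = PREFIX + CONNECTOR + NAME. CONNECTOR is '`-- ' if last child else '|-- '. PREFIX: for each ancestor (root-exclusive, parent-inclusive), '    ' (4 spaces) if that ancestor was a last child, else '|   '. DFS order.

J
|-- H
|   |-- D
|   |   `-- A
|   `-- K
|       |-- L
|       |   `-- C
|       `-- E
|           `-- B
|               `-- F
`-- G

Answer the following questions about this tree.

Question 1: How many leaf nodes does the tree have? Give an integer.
Leaves (nodes with no children): A, C, F, G

Answer: 4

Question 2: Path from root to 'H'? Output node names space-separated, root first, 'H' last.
Answer: J H

Derivation:
Walk down from root: J -> H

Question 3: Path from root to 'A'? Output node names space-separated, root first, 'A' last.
Answer: J H D A

Derivation:
Walk down from root: J -> H -> D -> A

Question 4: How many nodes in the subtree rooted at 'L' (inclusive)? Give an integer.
Answer: 2

Derivation:
Subtree rooted at L contains: C, L
Count = 2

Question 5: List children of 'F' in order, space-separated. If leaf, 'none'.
Answer: none

Derivation:
Node F's children (from adjacency): (leaf)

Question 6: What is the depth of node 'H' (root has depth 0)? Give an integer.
Path from root to H: J -> H
Depth = number of edges = 1

Answer: 1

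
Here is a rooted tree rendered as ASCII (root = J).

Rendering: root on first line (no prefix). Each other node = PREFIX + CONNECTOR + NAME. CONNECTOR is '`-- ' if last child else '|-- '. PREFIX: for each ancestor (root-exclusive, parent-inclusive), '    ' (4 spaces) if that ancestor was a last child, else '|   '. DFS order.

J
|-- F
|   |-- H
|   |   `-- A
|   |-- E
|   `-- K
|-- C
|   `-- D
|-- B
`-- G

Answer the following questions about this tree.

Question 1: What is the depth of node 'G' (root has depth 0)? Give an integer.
Path from root to G: J -> G
Depth = number of edges = 1

Answer: 1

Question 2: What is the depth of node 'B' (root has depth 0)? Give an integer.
Path from root to B: J -> B
Depth = number of edges = 1

Answer: 1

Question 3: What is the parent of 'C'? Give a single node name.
Answer: J

Derivation:
Scan adjacency: C appears as child of J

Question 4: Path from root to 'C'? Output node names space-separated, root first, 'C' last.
Walk down from root: J -> C

Answer: J C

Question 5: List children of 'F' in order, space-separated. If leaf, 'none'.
Node F's children (from adjacency): H, E, K

Answer: H E K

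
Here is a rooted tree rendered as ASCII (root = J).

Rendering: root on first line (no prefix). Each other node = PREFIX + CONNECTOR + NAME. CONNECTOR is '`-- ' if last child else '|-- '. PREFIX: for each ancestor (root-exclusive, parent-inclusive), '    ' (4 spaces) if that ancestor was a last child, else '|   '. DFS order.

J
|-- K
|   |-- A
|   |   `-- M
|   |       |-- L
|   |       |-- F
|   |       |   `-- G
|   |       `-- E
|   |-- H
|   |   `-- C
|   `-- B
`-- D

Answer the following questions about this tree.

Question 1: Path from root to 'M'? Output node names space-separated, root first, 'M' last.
Walk down from root: J -> K -> A -> M

Answer: J K A M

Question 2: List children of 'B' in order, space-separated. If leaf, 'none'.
Answer: none

Derivation:
Node B's children (from adjacency): (leaf)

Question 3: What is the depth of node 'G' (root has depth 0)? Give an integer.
Path from root to G: J -> K -> A -> M -> F -> G
Depth = number of edges = 5

Answer: 5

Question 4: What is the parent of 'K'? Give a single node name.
Scan adjacency: K appears as child of J

Answer: J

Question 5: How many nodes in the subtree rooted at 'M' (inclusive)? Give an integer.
Subtree rooted at M contains: E, F, G, L, M
Count = 5

Answer: 5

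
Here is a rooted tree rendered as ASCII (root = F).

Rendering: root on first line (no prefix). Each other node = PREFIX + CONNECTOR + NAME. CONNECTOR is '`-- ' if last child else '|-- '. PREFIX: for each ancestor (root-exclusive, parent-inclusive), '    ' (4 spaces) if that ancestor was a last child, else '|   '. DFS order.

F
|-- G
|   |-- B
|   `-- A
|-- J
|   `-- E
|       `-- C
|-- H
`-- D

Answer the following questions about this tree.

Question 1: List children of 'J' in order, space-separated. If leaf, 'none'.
Node J's children (from adjacency): E

Answer: E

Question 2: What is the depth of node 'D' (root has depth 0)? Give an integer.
Answer: 1

Derivation:
Path from root to D: F -> D
Depth = number of edges = 1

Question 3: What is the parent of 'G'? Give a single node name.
Scan adjacency: G appears as child of F

Answer: F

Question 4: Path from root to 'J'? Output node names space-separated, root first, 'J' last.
Walk down from root: F -> J

Answer: F J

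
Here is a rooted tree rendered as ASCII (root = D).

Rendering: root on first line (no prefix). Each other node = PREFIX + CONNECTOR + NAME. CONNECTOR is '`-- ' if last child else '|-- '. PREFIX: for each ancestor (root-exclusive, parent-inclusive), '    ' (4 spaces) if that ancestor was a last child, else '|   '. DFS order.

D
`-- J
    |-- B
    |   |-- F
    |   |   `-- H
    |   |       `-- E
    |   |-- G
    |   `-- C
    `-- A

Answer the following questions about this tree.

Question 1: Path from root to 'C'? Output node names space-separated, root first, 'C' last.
Answer: D J B C

Derivation:
Walk down from root: D -> J -> B -> C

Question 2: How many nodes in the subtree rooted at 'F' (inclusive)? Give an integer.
Subtree rooted at F contains: E, F, H
Count = 3

Answer: 3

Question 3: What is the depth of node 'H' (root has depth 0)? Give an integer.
Path from root to H: D -> J -> B -> F -> H
Depth = number of edges = 4

Answer: 4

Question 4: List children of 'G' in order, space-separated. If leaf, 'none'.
Answer: none

Derivation:
Node G's children (from adjacency): (leaf)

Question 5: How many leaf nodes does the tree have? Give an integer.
Answer: 4

Derivation:
Leaves (nodes with no children): A, C, E, G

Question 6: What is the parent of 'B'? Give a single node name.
Scan adjacency: B appears as child of J

Answer: J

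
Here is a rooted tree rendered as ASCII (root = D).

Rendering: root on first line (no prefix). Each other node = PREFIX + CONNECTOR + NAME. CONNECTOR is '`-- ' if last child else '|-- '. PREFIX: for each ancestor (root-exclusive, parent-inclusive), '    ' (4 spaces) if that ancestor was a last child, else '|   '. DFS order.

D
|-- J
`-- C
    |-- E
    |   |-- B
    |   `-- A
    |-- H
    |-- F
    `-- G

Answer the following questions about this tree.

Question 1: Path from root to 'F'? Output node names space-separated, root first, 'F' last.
Walk down from root: D -> C -> F

Answer: D C F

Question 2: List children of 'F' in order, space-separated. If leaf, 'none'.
Node F's children (from adjacency): (leaf)

Answer: none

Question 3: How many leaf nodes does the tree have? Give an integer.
Leaves (nodes with no children): A, B, F, G, H, J

Answer: 6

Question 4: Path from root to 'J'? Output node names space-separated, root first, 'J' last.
Answer: D J

Derivation:
Walk down from root: D -> J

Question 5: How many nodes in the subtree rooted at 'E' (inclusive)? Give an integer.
Subtree rooted at E contains: A, B, E
Count = 3

Answer: 3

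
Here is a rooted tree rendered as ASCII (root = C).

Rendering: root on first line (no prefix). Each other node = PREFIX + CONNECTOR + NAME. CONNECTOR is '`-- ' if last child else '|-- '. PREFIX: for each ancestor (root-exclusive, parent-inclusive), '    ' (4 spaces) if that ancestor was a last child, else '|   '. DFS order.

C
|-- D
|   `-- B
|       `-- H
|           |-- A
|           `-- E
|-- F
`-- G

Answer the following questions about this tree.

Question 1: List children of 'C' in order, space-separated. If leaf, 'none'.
Answer: D F G

Derivation:
Node C's children (from adjacency): D, F, G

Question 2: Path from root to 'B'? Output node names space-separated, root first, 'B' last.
Answer: C D B

Derivation:
Walk down from root: C -> D -> B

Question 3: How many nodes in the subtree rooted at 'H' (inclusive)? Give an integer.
Answer: 3

Derivation:
Subtree rooted at H contains: A, E, H
Count = 3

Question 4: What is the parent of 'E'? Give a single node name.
Scan adjacency: E appears as child of H

Answer: H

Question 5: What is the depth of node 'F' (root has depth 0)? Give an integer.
Path from root to F: C -> F
Depth = number of edges = 1

Answer: 1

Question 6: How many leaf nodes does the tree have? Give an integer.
Leaves (nodes with no children): A, E, F, G

Answer: 4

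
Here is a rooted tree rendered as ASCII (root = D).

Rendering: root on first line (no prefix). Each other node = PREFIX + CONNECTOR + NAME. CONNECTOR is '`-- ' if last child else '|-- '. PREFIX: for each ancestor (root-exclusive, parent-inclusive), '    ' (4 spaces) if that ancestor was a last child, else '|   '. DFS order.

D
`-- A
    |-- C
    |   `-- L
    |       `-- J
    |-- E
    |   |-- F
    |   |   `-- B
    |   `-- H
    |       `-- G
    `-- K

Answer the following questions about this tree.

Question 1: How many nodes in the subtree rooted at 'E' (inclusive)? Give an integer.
Subtree rooted at E contains: B, E, F, G, H
Count = 5

Answer: 5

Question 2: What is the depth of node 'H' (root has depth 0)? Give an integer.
Path from root to H: D -> A -> E -> H
Depth = number of edges = 3

Answer: 3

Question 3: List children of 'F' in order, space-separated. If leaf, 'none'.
Node F's children (from adjacency): B

Answer: B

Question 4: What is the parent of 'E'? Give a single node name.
Answer: A

Derivation:
Scan adjacency: E appears as child of A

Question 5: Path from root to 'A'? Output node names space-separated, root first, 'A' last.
Walk down from root: D -> A

Answer: D A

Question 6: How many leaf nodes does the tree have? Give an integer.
Answer: 4

Derivation:
Leaves (nodes with no children): B, G, J, K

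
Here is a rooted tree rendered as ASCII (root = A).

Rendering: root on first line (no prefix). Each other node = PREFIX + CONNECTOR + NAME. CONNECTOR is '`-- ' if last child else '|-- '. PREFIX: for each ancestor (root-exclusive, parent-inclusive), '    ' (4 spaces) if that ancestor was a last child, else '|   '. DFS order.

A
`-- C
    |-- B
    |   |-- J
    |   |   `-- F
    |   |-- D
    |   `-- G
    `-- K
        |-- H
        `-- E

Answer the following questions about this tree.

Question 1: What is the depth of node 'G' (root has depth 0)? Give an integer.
Answer: 3

Derivation:
Path from root to G: A -> C -> B -> G
Depth = number of edges = 3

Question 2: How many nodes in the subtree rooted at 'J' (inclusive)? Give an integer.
Answer: 2

Derivation:
Subtree rooted at J contains: F, J
Count = 2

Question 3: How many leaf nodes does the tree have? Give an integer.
Leaves (nodes with no children): D, E, F, G, H

Answer: 5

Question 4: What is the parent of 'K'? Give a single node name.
Answer: C

Derivation:
Scan adjacency: K appears as child of C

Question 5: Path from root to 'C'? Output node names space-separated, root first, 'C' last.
Walk down from root: A -> C

Answer: A C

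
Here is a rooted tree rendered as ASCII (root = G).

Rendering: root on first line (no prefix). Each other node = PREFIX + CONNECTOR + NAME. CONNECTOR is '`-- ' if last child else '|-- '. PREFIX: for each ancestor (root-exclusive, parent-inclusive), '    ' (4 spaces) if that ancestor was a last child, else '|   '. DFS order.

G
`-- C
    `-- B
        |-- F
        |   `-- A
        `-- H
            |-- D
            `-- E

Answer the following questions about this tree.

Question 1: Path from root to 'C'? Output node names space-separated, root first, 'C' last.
Answer: G C

Derivation:
Walk down from root: G -> C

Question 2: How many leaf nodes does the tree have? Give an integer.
Leaves (nodes with no children): A, D, E

Answer: 3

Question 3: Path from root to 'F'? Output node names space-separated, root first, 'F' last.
Walk down from root: G -> C -> B -> F

Answer: G C B F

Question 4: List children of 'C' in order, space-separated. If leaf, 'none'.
Node C's children (from adjacency): B

Answer: B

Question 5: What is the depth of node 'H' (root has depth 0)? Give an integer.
Path from root to H: G -> C -> B -> H
Depth = number of edges = 3

Answer: 3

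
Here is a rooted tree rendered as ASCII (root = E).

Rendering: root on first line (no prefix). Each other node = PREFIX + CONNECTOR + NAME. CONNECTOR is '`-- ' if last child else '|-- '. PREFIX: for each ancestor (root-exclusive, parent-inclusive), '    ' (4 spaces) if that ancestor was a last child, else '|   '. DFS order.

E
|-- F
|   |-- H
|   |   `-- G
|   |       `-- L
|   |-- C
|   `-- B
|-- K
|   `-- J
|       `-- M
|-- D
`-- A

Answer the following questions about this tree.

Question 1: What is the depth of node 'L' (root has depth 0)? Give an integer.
Path from root to L: E -> F -> H -> G -> L
Depth = number of edges = 4

Answer: 4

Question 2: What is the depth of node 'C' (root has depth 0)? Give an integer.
Answer: 2

Derivation:
Path from root to C: E -> F -> C
Depth = number of edges = 2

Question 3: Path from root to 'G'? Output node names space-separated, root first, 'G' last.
Answer: E F H G

Derivation:
Walk down from root: E -> F -> H -> G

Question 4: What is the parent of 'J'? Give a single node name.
Answer: K

Derivation:
Scan adjacency: J appears as child of K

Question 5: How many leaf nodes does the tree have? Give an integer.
Leaves (nodes with no children): A, B, C, D, L, M

Answer: 6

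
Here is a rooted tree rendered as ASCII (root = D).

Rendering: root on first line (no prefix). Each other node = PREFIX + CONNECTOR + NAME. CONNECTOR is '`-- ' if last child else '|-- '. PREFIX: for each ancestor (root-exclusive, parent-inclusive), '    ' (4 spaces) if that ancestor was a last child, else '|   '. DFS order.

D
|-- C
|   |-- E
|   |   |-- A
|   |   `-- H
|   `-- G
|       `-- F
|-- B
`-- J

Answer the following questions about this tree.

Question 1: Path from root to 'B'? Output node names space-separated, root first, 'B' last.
Answer: D B

Derivation:
Walk down from root: D -> B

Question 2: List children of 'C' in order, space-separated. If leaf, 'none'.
Answer: E G

Derivation:
Node C's children (from adjacency): E, G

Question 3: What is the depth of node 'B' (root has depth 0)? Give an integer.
Answer: 1

Derivation:
Path from root to B: D -> B
Depth = number of edges = 1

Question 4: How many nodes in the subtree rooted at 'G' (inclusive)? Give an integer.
Subtree rooted at G contains: F, G
Count = 2

Answer: 2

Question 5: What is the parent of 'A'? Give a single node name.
Scan adjacency: A appears as child of E

Answer: E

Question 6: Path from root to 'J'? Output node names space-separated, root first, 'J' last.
Walk down from root: D -> J

Answer: D J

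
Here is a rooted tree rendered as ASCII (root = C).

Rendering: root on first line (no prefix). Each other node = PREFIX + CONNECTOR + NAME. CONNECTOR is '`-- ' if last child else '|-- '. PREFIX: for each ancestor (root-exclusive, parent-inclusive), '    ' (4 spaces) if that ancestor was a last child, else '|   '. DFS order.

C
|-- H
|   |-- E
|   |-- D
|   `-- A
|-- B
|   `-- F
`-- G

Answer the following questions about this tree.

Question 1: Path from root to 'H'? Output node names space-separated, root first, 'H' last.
Walk down from root: C -> H

Answer: C H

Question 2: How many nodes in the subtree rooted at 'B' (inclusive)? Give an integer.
Answer: 2

Derivation:
Subtree rooted at B contains: B, F
Count = 2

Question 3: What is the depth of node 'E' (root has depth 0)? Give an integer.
Answer: 2

Derivation:
Path from root to E: C -> H -> E
Depth = number of edges = 2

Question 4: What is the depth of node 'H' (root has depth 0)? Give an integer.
Path from root to H: C -> H
Depth = number of edges = 1

Answer: 1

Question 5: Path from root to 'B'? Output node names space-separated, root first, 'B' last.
Answer: C B

Derivation:
Walk down from root: C -> B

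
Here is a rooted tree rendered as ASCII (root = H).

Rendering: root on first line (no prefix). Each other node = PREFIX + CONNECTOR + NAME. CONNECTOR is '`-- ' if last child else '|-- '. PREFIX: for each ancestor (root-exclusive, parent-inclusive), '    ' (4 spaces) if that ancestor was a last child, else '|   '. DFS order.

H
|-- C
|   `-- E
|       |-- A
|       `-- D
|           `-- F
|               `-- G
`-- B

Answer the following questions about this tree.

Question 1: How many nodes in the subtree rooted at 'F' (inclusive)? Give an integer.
Subtree rooted at F contains: F, G
Count = 2

Answer: 2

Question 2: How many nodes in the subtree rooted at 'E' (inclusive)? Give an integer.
Answer: 5

Derivation:
Subtree rooted at E contains: A, D, E, F, G
Count = 5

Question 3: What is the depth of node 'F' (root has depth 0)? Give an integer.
Answer: 4

Derivation:
Path from root to F: H -> C -> E -> D -> F
Depth = number of edges = 4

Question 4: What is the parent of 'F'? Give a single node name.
Scan adjacency: F appears as child of D

Answer: D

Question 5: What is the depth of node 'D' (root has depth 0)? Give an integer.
Answer: 3

Derivation:
Path from root to D: H -> C -> E -> D
Depth = number of edges = 3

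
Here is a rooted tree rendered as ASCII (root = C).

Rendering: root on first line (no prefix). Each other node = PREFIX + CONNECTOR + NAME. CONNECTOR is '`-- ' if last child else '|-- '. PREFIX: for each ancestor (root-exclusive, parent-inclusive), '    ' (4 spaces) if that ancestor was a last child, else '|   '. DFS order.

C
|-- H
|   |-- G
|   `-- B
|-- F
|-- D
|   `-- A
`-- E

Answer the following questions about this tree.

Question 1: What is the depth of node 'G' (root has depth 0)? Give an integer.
Path from root to G: C -> H -> G
Depth = number of edges = 2

Answer: 2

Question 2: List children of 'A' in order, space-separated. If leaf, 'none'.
Answer: none

Derivation:
Node A's children (from adjacency): (leaf)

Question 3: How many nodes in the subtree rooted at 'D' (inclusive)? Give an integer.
Answer: 2

Derivation:
Subtree rooted at D contains: A, D
Count = 2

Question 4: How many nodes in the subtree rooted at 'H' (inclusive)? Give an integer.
Subtree rooted at H contains: B, G, H
Count = 3

Answer: 3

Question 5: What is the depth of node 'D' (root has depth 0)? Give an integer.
Path from root to D: C -> D
Depth = number of edges = 1

Answer: 1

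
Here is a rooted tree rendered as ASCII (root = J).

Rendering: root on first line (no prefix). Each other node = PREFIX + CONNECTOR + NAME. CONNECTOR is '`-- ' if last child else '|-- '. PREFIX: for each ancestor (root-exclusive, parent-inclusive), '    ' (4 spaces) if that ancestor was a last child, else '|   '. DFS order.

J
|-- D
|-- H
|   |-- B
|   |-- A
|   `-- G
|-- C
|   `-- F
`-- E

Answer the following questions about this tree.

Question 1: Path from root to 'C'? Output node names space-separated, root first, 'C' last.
Walk down from root: J -> C

Answer: J C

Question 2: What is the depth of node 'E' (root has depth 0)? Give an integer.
Answer: 1

Derivation:
Path from root to E: J -> E
Depth = number of edges = 1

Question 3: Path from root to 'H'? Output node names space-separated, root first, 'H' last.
Answer: J H

Derivation:
Walk down from root: J -> H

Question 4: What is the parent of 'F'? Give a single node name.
Answer: C

Derivation:
Scan adjacency: F appears as child of C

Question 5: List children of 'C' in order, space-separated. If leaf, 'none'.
Node C's children (from adjacency): F

Answer: F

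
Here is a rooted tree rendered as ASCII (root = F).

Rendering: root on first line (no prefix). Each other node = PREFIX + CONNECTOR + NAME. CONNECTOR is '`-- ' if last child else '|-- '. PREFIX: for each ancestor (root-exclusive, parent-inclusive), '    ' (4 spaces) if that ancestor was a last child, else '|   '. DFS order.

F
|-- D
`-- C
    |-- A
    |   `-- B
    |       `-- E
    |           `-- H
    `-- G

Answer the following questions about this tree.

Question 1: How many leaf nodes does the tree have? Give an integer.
Leaves (nodes with no children): D, G, H

Answer: 3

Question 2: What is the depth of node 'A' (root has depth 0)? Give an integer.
Path from root to A: F -> C -> A
Depth = number of edges = 2

Answer: 2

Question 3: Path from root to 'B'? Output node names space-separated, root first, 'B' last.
Answer: F C A B

Derivation:
Walk down from root: F -> C -> A -> B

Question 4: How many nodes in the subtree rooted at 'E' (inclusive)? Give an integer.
Answer: 2

Derivation:
Subtree rooted at E contains: E, H
Count = 2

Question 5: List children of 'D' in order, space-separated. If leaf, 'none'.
Answer: none

Derivation:
Node D's children (from adjacency): (leaf)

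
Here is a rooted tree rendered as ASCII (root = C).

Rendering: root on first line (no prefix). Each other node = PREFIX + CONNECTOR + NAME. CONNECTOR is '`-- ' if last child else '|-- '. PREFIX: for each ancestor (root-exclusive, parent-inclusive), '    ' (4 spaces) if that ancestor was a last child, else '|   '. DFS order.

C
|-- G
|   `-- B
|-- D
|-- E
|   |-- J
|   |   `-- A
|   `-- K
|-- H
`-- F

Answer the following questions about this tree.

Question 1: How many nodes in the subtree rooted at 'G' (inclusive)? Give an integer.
Answer: 2

Derivation:
Subtree rooted at G contains: B, G
Count = 2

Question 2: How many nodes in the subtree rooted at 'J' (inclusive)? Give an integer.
Answer: 2

Derivation:
Subtree rooted at J contains: A, J
Count = 2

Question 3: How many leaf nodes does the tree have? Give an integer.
Answer: 6

Derivation:
Leaves (nodes with no children): A, B, D, F, H, K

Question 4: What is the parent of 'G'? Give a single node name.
Scan adjacency: G appears as child of C

Answer: C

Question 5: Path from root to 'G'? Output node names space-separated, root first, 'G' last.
Walk down from root: C -> G

Answer: C G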